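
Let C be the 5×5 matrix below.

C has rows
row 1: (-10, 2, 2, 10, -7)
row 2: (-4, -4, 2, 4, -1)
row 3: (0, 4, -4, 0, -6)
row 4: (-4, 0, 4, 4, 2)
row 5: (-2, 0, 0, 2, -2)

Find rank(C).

Row reduce to echelon form.
R2 ← R2 − (2/5)·R1: [0, -24/5, 6/5, 0, 9/5]
R4 ← R4 − (2/5)·R1: [0, -4/5, 16/5, 0, 24/5]
R5 ← R5 − (1/5)·R1: [0, -2/5, -2/5, 0, -3/5]
R3 ← R3 + (5/6)·R2: [0, 0, -3, 0, -9/2]
R4 ← R4 − (1/6)·R2: [0, 0, 3, 0, 9/2]
R5 ← R5 − (1/12)·R2: [0, 0, -1/2, 0, -3/4]
R4 ← R4 + R3: [0, 0, 0, 0, 0]
R5 ← R5 − (1/6)·R3: [0, 0, 0, 0, 0]
Echelon form has 3 nonzero rows, so rank(C) = 3.

3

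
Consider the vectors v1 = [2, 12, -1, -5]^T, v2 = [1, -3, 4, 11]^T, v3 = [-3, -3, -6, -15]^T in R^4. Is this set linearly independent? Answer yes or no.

Form the matrix with these vectors as rows and row reduce.
R2 ← R2 − (1/2)·R1: [0, -9, 9/2, 27/2]
R3 ← R3 + (3/2)·R1: [0, 15, -15/2, -45/2]
R3 ← R3 + (5/3)·R2: [0, 0, 0, 0]
2 nonzero rows, so the 3 vectors span a space of dimension 2.
Since 2 < 3, the vectors are linearly dependent.

no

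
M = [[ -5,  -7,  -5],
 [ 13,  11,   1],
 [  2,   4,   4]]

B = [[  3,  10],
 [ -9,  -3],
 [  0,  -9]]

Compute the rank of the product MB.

2

First compute MB:
[[ 48,  16],
 [-60,  88],
 [-30, -28]]
Now row reduce the product.
R2 ← R2 + (5/4)·R1: [0, 108]
R3 ← R3 + (5/8)·R1: [0, -18]
R3 ← R3 + (1/6)·R2: [0, 0]
2 nonzero rows, so rank(MB) = 2.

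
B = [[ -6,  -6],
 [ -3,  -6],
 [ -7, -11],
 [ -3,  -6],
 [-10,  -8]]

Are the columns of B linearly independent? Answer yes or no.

yes

Row reduce B to echelon form.
R2 ← R2 − (1/2)·R1: [0, -3]
R3 ← R3 − (7/6)·R1: [0, -4]
R4 ← R4 − (1/2)·R1: [0, -3]
R5 ← R5 − (5/3)·R1: [0, 2]
R3 ← R3 − (4/3)·R2: [0, 0]
R4 ← R4 − R2: [0, 0]
R5 ← R5 + (2/3)·R2: [0, 0]
2 pivots among 2 columns.
Every column is a pivot column, so the columns are linearly independent.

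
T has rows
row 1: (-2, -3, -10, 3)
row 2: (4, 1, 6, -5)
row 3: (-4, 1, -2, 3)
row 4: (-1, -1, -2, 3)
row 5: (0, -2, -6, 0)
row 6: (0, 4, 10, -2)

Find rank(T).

3

Row reduce to echelon form.
R2 ← R2 + (2)·R1: [0, -5, -14, 1]
R3 ← R3 − (2)·R1: [0, 7, 18, -3]
R4 ← R4 − (1/2)·R1: [0, 1/2, 3, 3/2]
R3 ← R3 + (7/5)·R2: [0, 0, -8/5, -8/5]
R4 ← R4 + (1/10)·R2: [0, 0, 8/5, 8/5]
R5 ← R5 − (2/5)·R2: [0, 0, -2/5, -2/5]
R6 ← R6 + (4/5)·R2: [0, 0, -6/5, -6/5]
R4 ← R4 + R3: [0, 0, 0, 0]
R5 ← R5 − (1/4)·R3: [0, 0, 0, 0]
R6 ← R6 − (3/4)·R3: [0, 0, 0, 0]
Echelon form has 3 nonzero rows, so rank(T) = 3.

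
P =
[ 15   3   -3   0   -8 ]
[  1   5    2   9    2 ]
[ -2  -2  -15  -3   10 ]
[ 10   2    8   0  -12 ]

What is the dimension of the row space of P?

3

Row reduce to echelon form.
R2 ← R2 − (1/15)·R1: [0, 24/5, 11/5, 9, 38/15]
R3 ← R3 + (2/15)·R1: [0, -8/5, -77/5, -3, 134/15]
R4 ← R4 − (2/3)·R1: [0, 0, 10, 0, -20/3]
R3 ← R3 + (1/3)·R2: [0, 0, -44/3, 0, 88/9]
R4 ← R4 + (15/22)·R3: [0, 0, 0, 0, 0]
Echelon form has 3 nonzero rows, so rank(P) = 3.
The row space has dimension equal to the rank: 3.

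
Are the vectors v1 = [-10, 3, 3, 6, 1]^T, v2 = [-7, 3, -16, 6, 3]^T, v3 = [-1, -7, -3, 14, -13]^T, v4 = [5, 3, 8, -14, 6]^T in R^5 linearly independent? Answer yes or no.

yes

Form the matrix with these vectors as rows and row reduce.
R2 ← R2 − (7/10)·R1: [0, 9/10, -181/10, 9/5, 23/10]
R3 ← R3 − (1/10)·R1: [0, -73/10, -33/10, 67/5, -131/10]
R4 ← R4 + (1/2)·R1: [0, 9/2, 19/2, -11, 13/2]
R3 ← R3 + (73/9)·R2: [0, 0, -1351/9, 28, 50/9]
R4 ← R4 − (5)·R2: [0, 0, 100, -20, -5]
R4 ← R4 + (900/1351)·R3: [0, 0, 0, -260/193, -1755/1351]
4 nonzero rows, so the 4 vectors span a space of dimension 4.
Since 4 = 4, the vectors are linearly independent.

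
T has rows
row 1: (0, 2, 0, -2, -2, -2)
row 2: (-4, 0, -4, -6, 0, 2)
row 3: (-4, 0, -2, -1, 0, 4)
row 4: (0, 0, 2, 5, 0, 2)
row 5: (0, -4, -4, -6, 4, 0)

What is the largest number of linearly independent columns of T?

Row reduce to echelon form.
Swap R1 ↔ R2
R3 ← R3 − R1: [0, 0, 2, 5, 0, 2]
R5 ← R5 + (2)·R2: [0, 0, -4, -10, 0, -4]
R4 ← R4 − R3: [0, 0, 0, 0, 0, 0]
R5 ← R5 + (2)·R3: [0, 0, 0, 0, 0, 0]
Echelon form has 3 nonzero rows, so rank(T) = 3.
The rank gives the maximum number of linearly independent columns: 3.

3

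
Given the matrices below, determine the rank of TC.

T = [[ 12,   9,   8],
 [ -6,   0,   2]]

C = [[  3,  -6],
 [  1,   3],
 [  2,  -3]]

First compute TC:
[[ 61, -69],
 [-14,  30]]
Now row reduce the product.
R2 ← R2 + (14/61)·R1: [0, 864/61]
2 nonzero rows, so rank(TC) = 2.

2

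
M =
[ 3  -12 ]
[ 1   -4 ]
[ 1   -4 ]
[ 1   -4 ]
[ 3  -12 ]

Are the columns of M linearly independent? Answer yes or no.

Row reduce M to echelon form.
R2 ← R2 − (1/3)·R1: [0, 0]
R3 ← R3 − (1/3)·R1: [0, 0]
R4 ← R4 − (1/3)·R1: [0, 0]
R5 ← R5 − R1: [0, 0]
1 pivot among 2 columns.
Only 1 < 2 pivot columns, so the columns are linearly dependent.

no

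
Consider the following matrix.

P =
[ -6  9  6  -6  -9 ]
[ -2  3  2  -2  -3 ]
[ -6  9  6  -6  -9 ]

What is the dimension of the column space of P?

1

Row reduce to echelon form.
R2 ← R2 − (1/3)·R1: [0, 0, 0, 0, 0]
R3 ← R3 − R1: [0, 0, 0, 0, 0]
Echelon form has 1 nonzero row, so rank(P) = 1.
The column space has dimension equal to the rank: 1.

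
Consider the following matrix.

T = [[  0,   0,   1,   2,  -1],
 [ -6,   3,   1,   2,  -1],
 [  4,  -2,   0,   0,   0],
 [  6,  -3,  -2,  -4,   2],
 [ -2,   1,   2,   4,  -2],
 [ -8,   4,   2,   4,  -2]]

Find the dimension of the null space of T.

3

Row reduce to echelon form.
Swap R1 ↔ R2
R3 ← R3 + (2/3)·R1: [0, 0, 2/3, 4/3, -2/3]
R4 ← R4 + R1: [0, 0, -1, -2, 1]
R5 ← R5 − (1/3)·R1: [0, 0, 5/3, 10/3, -5/3]
R6 ← R6 − (4/3)·R1: [0, 0, 2/3, 4/3, -2/3]
R3 ← R3 − (2/3)·R2: [0, 0, 0, 0, 0]
R4 ← R4 + R2: [0, 0, 0, 0, 0]
R5 ← R5 − (5/3)·R2: [0, 0, 0, 0, 0]
R6 ← R6 − (2/3)·R2: [0, 0, 0, 0, 0]
2 nonzero rows, so rank(T) = 2.
T has 5 columns; by rank–nullity, nullity = 5 − 2 = 3.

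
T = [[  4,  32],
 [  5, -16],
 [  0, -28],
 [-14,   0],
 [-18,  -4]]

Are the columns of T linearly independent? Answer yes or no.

Row reduce T to echelon form.
R2 ← R2 − (5/4)·R1: [0, -56]
R4 ← R4 + (7/2)·R1: [0, 112]
R5 ← R5 + (9/2)·R1: [0, 140]
R3 ← R3 − (1/2)·R2: [0, 0]
R4 ← R4 + (2)·R2: [0, 0]
R5 ← R5 + (5/2)·R2: [0, 0]
2 pivots among 2 columns.
Every column is a pivot column, so the columns are linearly independent.

yes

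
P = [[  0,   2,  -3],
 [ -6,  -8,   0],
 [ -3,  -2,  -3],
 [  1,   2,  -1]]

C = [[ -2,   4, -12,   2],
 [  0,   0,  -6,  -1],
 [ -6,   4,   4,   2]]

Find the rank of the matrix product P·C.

First compute PC:
[[ 18, -12, -24,  -8],
 [ 12, -24, 120,  -4],
 [ 24, -24,  36, -10],
 [  4,   0, -28,  -2]]
Now row reduce the product.
R2 ← R2 − (2/3)·R1: [0, -16, 136, 4/3]
R3 ← R3 − (4/3)·R1: [0, -8, 68, 2/3]
R4 ← R4 − (2/9)·R1: [0, 8/3, -68/3, -2/9]
R3 ← R3 − (1/2)·R2: [0, 0, 0, 0]
R4 ← R4 + (1/6)·R2: [0, 0, 0, 0]
2 nonzero rows, so rank(PC) = 2.

2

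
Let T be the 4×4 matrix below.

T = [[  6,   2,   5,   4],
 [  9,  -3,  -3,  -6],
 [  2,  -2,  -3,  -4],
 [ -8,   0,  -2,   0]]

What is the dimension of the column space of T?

2

Row reduce to echelon form.
R2 ← R2 − (3/2)·R1: [0, -6, -21/2, -12]
R3 ← R3 − (1/3)·R1: [0, -8/3, -14/3, -16/3]
R4 ← R4 + (4/3)·R1: [0, 8/3, 14/3, 16/3]
R3 ← R3 − (4/9)·R2: [0, 0, 0, 0]
R4 ← R4 + (4/9)·R2: [0, 0, 0, 0]
Echelon form has 2 nonzero rows, so rank(T) = 2.
The column space has dimension equal to the rank: 2.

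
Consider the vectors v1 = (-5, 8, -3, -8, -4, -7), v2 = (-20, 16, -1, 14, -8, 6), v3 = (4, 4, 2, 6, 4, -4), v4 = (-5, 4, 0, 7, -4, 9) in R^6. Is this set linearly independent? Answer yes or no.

yes

Form the matrix with these vectors as rows and row reduce.
R2 ← R2 − (4)·R1: [0, -16, 11, 46, 8, 34]
R3 ← R3 + (4/5)·R1: [0, 52/5, -2/5, -2/5, 4/5, -48/5]
R4 ← R4 − R1: [0, -4, 3, 15, 0, 16]
R3 ← R3 + (13/20)·R2: [0, 0, 27/4, 59/2, 6, 25/2]
R4 ← R4 − (1/4)·R2: [0, 0, 1/4, 7/2, -2, 15/2]
R4 ← R4 − (1/27)·R3: [0, 0, 0, 65/27, -20/9, 190/27]
4 nonzero rows, so the 4 vectors span a space of dimension 4.
Since 4 = 4, the vectors are linearly independent.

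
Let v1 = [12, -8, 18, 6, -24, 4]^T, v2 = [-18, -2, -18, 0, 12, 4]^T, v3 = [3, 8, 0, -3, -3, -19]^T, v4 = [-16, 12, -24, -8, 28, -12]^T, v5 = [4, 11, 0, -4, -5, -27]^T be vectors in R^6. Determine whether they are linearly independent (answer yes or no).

no

Form the matrix with these vectors as rows and row reduce.
R2 ← R2 + (3/2)·R1: [0, -14, 9, 9, -24, 10]
R3 ← R3 − (1/4)·R1: [0, 10, -9/2, -9/2, 3, -20]
R4 ← R4 + (4/3)·R1: [0, 4/3, 0, 0, -4, -20/3]
R5 ← R5 − (1/3)·R1: [0, 41/3, -6, -6, 3, -85/3]
R3 ← R3 + (5/7)·R2: [0, 0, 27/14, 27/14, -99/7, -90/7]
R4 ← R4 + (2/21)·R2: [0, 0, 6/7, 6/7, -44/7, -40/7]
R5 ← R5 + (41/42)·R2: [0, 0, 39/14, 39/14, -143/7, -130/7]
R4 ← R4 − (4/9)·R3: [0, 0, 0, 0, 0, 0]
R5 ← R5 − (13/9)·R3: [0, 0, 0, 0, 0, 0]
3 nonzero rows, so the 5 vectors span a space of dimension 3.
Since 3 < 5, the vectors are linearly dependent.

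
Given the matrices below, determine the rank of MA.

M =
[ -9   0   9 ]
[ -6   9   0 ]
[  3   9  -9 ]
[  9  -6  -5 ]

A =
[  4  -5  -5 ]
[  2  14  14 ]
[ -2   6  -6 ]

First compute MA:
[[-54,  99,  -9],
 [ -6, 156, 156],
 [ 48,  57, 165],
 [ 34, -159, -99]]
Now row reduce the product.
R2 ← R2 − (1/9)·R1: [0, 145, 157]
R3 ← R3 + (8/9)·R1: [0, 145, 157]
R4 ← R4 + (17/27)·R1: [0, -290/3, -314/3]
R3 ← R3 − R2: [0, 0, 0]
R4 ← R4 + (2/3)·R2: [0, 0, 0]
2 nonzero rows, so rank(MA) = 2.

2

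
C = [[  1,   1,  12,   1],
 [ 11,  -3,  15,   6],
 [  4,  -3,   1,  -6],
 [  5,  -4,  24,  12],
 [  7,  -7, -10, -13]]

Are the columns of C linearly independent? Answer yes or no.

Row reduce C to echelon form.
R2 ← R2 − (11)·R1: [0, -14, -117, -5]
R3 ← R3 − (4)·R1: [0, -7, -47, -10]
R4 ← R4 − (5)·R1: [0, -9, -36, 7]
R5 ← R5 − (7)·R1: [0, -14, -94, -20]
R3 ← R3 − (1/2)·R2: [0, 0, 23/2, -15/2]
R4 ← R4 − (9/14)·R2: [0, 0, 549/14, 143/14]
R5 ← R5 − R2: [0, 0, 23, -15]
R4 ← R4 − (549/161)·R3: [0, 0, 0, 5762/161]
R5 ← R5 − (2)·R3: [0, 0, 0, 0]
4 pivots among 4 columns.
Every column is a pivot column, so the columns are linearly independent.

yes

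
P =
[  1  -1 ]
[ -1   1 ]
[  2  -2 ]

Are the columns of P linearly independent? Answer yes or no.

no

Row reduce P to echelon form.
R2 ← R2 + R1: [0, 0]
R3 ← R3 − (2)·R1: [0, 0]
1 pivot among 2 columns.
Only 1 < 2 pivot columns, so the columns are linearly dependent.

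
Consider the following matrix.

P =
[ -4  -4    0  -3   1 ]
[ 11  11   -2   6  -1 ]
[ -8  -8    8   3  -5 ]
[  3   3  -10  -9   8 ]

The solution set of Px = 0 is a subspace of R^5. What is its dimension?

3

Row reduce to echelon form.
R2 ← R2 + (11/4)·R1: [0, 0, -2, -9/4, 7/4]
R3 ← R3 − (2)·R1: [0, 0, 8, 9, -7]
R4 ← R4 + (3/4)·R1: [0, 0, -10, -45/4, 35/4]
R3 ← R3 + (4)·R2: [0, 0, 0, 0, 0]
R4 ← R4 − (5)·R2: [0, 0, 0, 0, 0]
2 nonzero rows, so rank(P) = 2.
P has 5 columns; by rank–nullity, nullity = 5 − 2 = 3.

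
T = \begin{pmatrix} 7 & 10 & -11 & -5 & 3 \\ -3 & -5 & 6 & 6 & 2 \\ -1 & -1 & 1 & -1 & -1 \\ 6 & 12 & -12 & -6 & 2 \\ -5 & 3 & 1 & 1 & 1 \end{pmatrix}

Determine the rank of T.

4

Row reduce to echelon form.
R2 ← R2 + (3/7)·R1: [0, -5/7, 9/7, 27/7, 23/7]
R3 ← R3 + (1/7)·R1: [0, 3/7, -4/7, -12/7, -4/7]
R4 ← R4 − (6/7)·R1: [0, 24/7, -18/7, -12/7, -4/7]
R5 ← R5 + (5/7)·R1: [0, 71/7, -48/7, -18/7, 22/7]
R3 ← R3 + (3/5)·R2: [0, 0, 1/5, 3/5, 7/5]
R4 ← R4 + (24/5)·R2: [0, 0, 18/5, 84/5, 76/5]
R5 ← R5 + (71/5)·R2: [0, 0, 57/5, 261/5, 249/5]
R4 ← R4 − (18)·R3: [0, 0, 0, 6, -10]
R5 ← R5 − (57)·R3: [0, 0, 0, 18, -30]
R5 ← R5 − (3)·R4: [0, 0, 0, 0, 0]
Echelon form has 4 nonzero rows, so rank(T) = 4.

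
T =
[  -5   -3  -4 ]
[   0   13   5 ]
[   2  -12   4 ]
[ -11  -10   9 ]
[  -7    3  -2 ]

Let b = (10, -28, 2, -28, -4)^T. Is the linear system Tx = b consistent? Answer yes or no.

Row reduce the augmented matrix [T | b].
R3 ← R3 + (2/5)·R1: [0, -66/5, 12/5, 6]
R4 ← R4 − (11/5)·R1: [0, -17/5, 89/5, -50]
R5 ← R5 − (7/5)·R1: [0, 36/5, 18/5, -18]
R3 ← R3 + (66/65)·R2: [0, 0, 486/65, -1458/65]
R4 ← R4 + (17/65)·R2: [0, 0, 1242/65, -3726/65]
R5 ← R5 − (36/65)·R2: [0, 0, 54/65, -162/65]
R4 ← R4 − (23/9)·R3: [0, 0, 0, 0]
R5 ← R5 − (1/9)·R3: [0, 0, 0, 0]
The echelon form has 3 nonzero rows, and every pivot lies in the first 3 columns, so rank(T) = rank([T|b]) = 3.
The system is consistent.

yes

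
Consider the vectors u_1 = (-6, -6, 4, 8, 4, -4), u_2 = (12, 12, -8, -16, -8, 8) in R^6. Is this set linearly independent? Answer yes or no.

no

Form the matrix with these vectors as rows and row reduce.
R2 ← R2 + (2)·R1: [0, 0, 0, 0, 0, 0]
1 nonzero row, so the 2 vectors span a space of dimension 1.
Since 1 < 2, the vectors are linearly dependent.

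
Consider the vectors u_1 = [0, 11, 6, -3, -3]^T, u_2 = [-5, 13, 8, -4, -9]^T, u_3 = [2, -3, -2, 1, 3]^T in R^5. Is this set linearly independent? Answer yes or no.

no

Form the matrix with these vectors as rows and row reduce.
Swap R1 ↔ R2
R3 ← R3 + (2/5)·R1: [0, 11/5, 6/5, -3/5, -3/5]
R3 ← R3 − (1/5)·R2: [0, 0, 0, 0, 0]
2 nonzero rows, so the 3 vectors span a space of dimension 2.
Since 2 < 3, the vectors are linearly dependent.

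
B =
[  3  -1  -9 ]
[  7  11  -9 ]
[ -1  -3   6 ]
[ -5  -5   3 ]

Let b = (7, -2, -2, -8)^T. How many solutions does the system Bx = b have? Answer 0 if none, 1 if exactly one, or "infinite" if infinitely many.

Row reduce the augmented matrix [B | b].
R2 ← R2 − (7/3)·R1: [0, 40/3, 12, -55/3]
R3 ← R3 + (1/3)·R1: [0, -10/3, 3, 1/3]
R4 ← R4 + (5/3)·R1: [0, -20/3, -12, 11/3]
R3 ← R3 + (1/4)·R2: [0, 0, 6, -17/4]
R4 ← R4 + (1/2)·R2: [0, 0, -6, -11/2]
R4 ← R4 + R3: [0, 0, 0, -39/4]
The echelon form has 4 nonzero rows; the last pivot sits in the augmented column, so rank(B) = 3 but rank([B|b]) = 4.
Since the ranks differ, the system is inconsistent.
It has no solutions.

0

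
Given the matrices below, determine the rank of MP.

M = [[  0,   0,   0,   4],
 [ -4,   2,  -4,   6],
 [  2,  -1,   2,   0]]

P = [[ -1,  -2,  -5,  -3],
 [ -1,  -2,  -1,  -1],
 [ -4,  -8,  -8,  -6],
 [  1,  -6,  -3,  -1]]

First compute MP:
[[  4, -24, -12,  -4],
 [ 24,   0,  32,  28],
 [ -9, -18, -25, -17]]
Now row reduce the product.
R2 ← R2 − (6)·R1: [0, 144, 104, 52]
R3 ← R3 + (9/4)·R1: [0, -72, -52, -26]
R3 ← R3 + (1/2)·R2: [0, 0, 0, 0]
2 nonzero rows, so rank(MP) = 2.

2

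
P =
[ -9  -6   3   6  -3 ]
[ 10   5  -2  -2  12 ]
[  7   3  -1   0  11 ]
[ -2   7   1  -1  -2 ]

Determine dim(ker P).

Row reduce to echelon form.
R2 ← R2 + (10/9)·R1: [0, -5/3, 4/3, 14/3, 26/3]
R3 ← R3 + (7/9)·R1: [0, -5/3, 4/3, 14/3, 26/3]
R4 ← R4 − (2/9)·R1: [0, 25/3, 1/3, -7/3, -4/3]
R3 ← R3 − R2: [0, 0, 0, 0, 0]
R4 ← R4 + (5)·R2: [0, 0, 7, 21, 42]
Swap R3 ↔ R4
3 nonzero rows, so rank(P) = 3.
P has 5 columns; by rank–nullity, nullity = 5 − 3 = 2.

2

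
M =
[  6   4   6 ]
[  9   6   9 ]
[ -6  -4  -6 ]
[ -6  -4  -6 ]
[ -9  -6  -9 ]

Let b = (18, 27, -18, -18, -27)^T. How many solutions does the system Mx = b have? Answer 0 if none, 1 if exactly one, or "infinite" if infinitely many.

infinite

Row reduce the augmented matrix [M | b].
R2 ← R2 − (3/2)·R1: [0, 0, 0, 0]
R3 ← R3 + R1: [0, 0, 0, 0]
R4 ← R4 + R1: [0, 0, 0, 0]
R5 ← R5 + (3/2)·R1: [0, 0, 0, 0]
The echelon form has 1 nonzero rows, and every pivot lies in the first 3 columns, so rank(M) = rank([M|b]) = 1.
The system is consistent.
rank = 1 < 3 unknowns, so there are infinitely many solutions.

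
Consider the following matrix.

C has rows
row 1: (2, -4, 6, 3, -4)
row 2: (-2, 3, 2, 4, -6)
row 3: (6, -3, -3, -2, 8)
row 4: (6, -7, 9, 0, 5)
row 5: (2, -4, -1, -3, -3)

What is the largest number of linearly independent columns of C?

5

Row reduce to echelon form.
R2 ← R2 + R1: [0, -1, 8, 7, -10]
R3 ← R3 − (3)·R1: [0, 9, -21, -11, 20]
R4 ← R4 − (3)·R1: [0, 5, -9, -9, 17]
R5 ← R5 − R1: [0, 0, -7, -6, 1]
R3 ← R3 + (9)·R2: [0, 0, 51, 52, -70]
R4 ← R4 + (5)·R2: [0, 0, 31, 26, -33]
R4 ← R4 − (31/51)·R3: [0, 0, 0, -286/51, 487/51]
R5 ← R5 + (7/51)·R3: [0, 0, 0, 58/51, -439/51]
R5 ← R5 + (29/143)·R4: [0, 0, 0, 0, -954/143]
Echelon form has 5 nonzero rows, so rank(C) = 5.
The rank gives the maximum number of linearly independent columns: 5.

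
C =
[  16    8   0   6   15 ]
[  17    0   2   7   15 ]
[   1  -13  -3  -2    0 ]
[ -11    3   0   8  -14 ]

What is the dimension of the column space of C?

Row reduce to echelon form.
R2 ← R2 − (17/16)·R1: [0, -17/2, 2, 5/8, -15/16]
R3 ← R3 − (1/16)·R1: [0, -27/2, -3, -19/8, -15/16]
R4 ← R4 + (11/16)·R1: [0, 17/2, 0, 97/8, -59/16]
R3 ← R3 − (27/17)·R2: [0, 0, -105/17, -229/68, 75/136]
R4 ← R4 + R2: [0, 0, 2, 51/4, -37/8]
R4 ← R4 + (34/105)·R3: [0, 0, 0, 4897/420, -249/56]
Echelon form has 4 nonzero rows, so rank(C) = 4.
The column space has dimension equal to the rank: 4.

4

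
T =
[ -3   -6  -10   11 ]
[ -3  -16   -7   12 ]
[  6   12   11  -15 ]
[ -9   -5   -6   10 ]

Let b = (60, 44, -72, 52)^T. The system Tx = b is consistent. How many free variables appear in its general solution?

Row reduce the augmented matrix [T | b].
R2 ← R2 − R1: [0, -10, 3, 1, -16]
R3 ← R3 + (2)·R1: [0, 0, -9, 7, 48]
R4 ← R4 − (3)·R1: [0, 13, 24, -23, -128]
R4 ← R4 + (13/10)·R2: [0, 0, 279/10, -217/10, -744/5]
R4 ← R4 + (31/10)·R3: [0, 0, 0, 0, 0]
The echelon form has 3 nonzero rows, and every pivot lies in the first 4 columns, so rank(T) = rank([T|b]) = 3.
The system is consistent.
Free variables = (unknowns) − (rank) = 4 − 3 = 1.

1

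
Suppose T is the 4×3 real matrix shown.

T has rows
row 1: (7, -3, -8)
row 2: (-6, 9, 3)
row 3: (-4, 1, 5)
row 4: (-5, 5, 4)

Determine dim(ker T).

1

Row reduce to echelon form.
R2 ← R2 + (6/7)·R1: [0, 45/7, -27/7]
R3 ← R3 + (4/7)·R1: [0, -5/7, 3/7]
R4 ← R4 + (5/7)·R1: [0, 20/7, -12/7]
R3 ← R3 + (1/9)·R2: [0, 0, 0]
R4 ← R4 − (4/9)·R2: [0, 0, 0]
2 nonzero rows, so rank(T) = 2.
T has 3 columns; by rank–nullity, nullity = 3 − 2 = 1.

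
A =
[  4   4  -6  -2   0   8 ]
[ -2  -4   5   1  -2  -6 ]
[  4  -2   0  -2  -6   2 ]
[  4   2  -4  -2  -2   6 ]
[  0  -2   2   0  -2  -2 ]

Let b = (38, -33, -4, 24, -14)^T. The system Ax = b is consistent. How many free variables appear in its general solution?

Row reduce the augmented matrix [A | b].
R2 ← R2 + (1/2)·R1: [0, -2, 2, 0, -2, -2, -14]
R3 ← R3 − R1: [0, -6, 6, 0, -6, -6, -42]
R4 ← R4 − R1: [0, -2, 2, 0, -2, -2, -14]
R3 ← R3 − (3)·R2: [0, 0, 0, 0, 0, 0, 0]
R4 ← R4 − R2: [0, 0, 0, 0, 0, 0, 0]
R5 ← R5 − R2: [0, 0, 0, 0, 0, 0, 0]
The echelon form has 2 nonzero rows, and every pivot lies in the first 6 columns, so rank(A) = rank([A|b]) = 2.
The system is consistent.
Free variables = (unknowns) − (rank) = 6 − 2 = 4.

4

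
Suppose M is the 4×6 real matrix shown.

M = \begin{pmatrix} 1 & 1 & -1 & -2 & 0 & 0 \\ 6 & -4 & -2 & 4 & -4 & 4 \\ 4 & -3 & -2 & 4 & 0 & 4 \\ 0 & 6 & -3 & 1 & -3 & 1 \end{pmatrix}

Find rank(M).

Row reduce to echelon form.
R2 ← R2 − (6)·R1: [0, -10, 4, 16, -4, 4]
R3 ← R3 − (4)·R1: [0, -7, 2, 12, 0, 4]
R3 ← R3 − (7/10)·R2: [0, 0, -4/5, 4/5, 14/5, 6/5]
R4 ← R4 + (3/5)·R2: [0, 0, -3/5, 53/5, -27/5, 17/5]
R4 ← R4 − (3/4)·R3: [0, 0, 0, 10, -15/2, 5/2]
Echelon form has 4 nonzero rows, so rank(M) = 4.

4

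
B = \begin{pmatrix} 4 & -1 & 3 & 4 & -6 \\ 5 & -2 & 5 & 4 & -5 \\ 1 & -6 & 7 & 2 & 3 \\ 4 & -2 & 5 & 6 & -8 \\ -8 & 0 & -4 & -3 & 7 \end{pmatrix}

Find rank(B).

5

Row reduce to echelon form.
R2 ← R2 − (5/4)·R1: [0, -3/4, 5/4, -1, 5/2]
R3 ← R3 − (1/4)·R1: [0, -23/4, 25/4, 1, 9/2]
R4 ← R4 − R1: [0, -1, 2, 2, -2]
R5 ← R5 + (2)·R1: [0, -2, 2, 5, -5]
R3 ← R3 − (23/3)·R2: [0, 0, -10/3, 26/3, -44/3]
R4 ← R4 − (4/3)·R2: [0, 0, 1/3, 10/3, -16/3]
R5 ← R5 − (8/3)·R2: [0, 0, -4/3, 23/3, -35/3]
R4 ← R4 + (1/10)·R3: [0, 0, 0, 21/5, -34/5]
R5 ← R5 − (2/5)·R3: [0, 0, 0, 21/5, -29/5]
R5 ← R5 − R4: [0, 0, 0, 0, 1]
Echelon form has 5 nonzero rows, so rank(B) = 5.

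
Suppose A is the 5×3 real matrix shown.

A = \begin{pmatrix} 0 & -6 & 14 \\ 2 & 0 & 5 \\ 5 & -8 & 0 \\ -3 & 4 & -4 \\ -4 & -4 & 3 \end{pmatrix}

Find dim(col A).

3

Row reduce to echelon form.
Swap R1 ↔ R2
R3 ← R3 − (5/2)·R1: [0, -8, -25/2]
R4 ← R4 + (3/2)·R1: [0, 4, 7/2]
R5 ← R5 + (2)·R1: [0, -4, 13]
R3 ← R3 − (4/3)·R2: [0, 0, -187/6]
R4 ← R4 + (2/3)·R2: [0, 0, 77/6]
R5 ← R5 − (2/3)·R2: [0, 0, 11/3]
R4 ← R4 + (7/17)·R3: [0, 0, 0]
R5 ← R5 + (2/17)·R3: [0, 0, 0]
Echelon form has 3 nonzero rows, so rank(A) = 3.
The column space has dimension equal to the rank: 3.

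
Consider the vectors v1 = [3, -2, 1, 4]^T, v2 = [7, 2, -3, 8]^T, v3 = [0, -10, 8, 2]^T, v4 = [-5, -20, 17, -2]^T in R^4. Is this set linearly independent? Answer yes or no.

no

Form the matrix with these vectors as rows and row reduce.
R2 ← R2 − (7/3)·R1: [0, 20/3, -16/3, -4/3]
R4 ← R4 + (5/3)·R1: [0, -70/3, 56/3, 14/3]
R3 ← R3 + (3/2)·R2: [0, 0, 0, 0]
R4 ← R4 + (7/2)·R2: [0, 0, 0, 0]
2 nonzero rows, so the 4 vectors span a space of dimension 2.
Since 2 < 4, the vectors are linearly dependent.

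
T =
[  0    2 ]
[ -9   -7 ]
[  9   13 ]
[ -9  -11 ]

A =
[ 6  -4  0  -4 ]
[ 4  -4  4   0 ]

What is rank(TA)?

First compute TA:
[[  8,  -8,   8,   0],
 [-82,  64, -28,  36],
 [106, -88,  52, -36],
 [-98,  80, -44,  36]]
Now row reduce the product.
R2 ← R2 + (41/4)·R1: [0, -18, 54, 36]
R3 ← R3 − (53/4)·R1: [0, 18, -54, -36]
R4 ← R4 + (49/4)·R1: [0, -18, 54, 36]
R3 ← R3 + R2: [0, 0, 0, 0]
R4 ← R4 − R2: [0, 0, 0, 0]
2 nonzero rows, so rank(TA) = 2.

2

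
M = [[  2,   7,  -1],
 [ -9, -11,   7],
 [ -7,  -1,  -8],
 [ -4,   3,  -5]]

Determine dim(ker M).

Row reduce to echelon form.
R2 ← R2 + (9/2)·R1: [0, 41/2, 5/2]
R3 ← R3 + (7/2)·R1: [0, 47/2, -23/2]
R4 ← R4 + (2)·R1: [0, 17, -7]
R3 ← R3 − (47/41)·R2: [0, 0, -589/41]
R4 ← R4 − (34/41)·R2: [0, 0, -372/41]
R4 ← R4 − (12/19)·R3: [0, 0, 0]
3 nonzero rows, so rank(M) = 3.
M has 3 columns; by rank–nullity, nullity = 3 − 3 = 0.

0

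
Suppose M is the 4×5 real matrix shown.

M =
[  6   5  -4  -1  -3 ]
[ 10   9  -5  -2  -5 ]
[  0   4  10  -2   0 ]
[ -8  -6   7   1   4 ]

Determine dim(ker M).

3

Row reduce to echelon form.
R2 ← R2 − (5/3)·R1: [0, 2/3, 5/3, -1/3, 0]
R4 ← R4 + (4/3)·R1: [0, 2/3, 5/3, -1/3, 0]
R3 ← R3 − (6)·R2: [0, 0, 0, 0, 0]
R4 ← R4 − R2: [0, 0, 0, 0, 0]
2 nonzero rows, so rank(M) = 2.
M has 5 columns; by rank–nullity, nullity = 5 − 2 = 3.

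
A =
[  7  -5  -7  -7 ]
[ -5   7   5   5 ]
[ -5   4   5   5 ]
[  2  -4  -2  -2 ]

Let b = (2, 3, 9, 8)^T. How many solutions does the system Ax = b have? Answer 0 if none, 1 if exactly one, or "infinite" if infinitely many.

0

Row reduce the augmented matrix [A | b].
R2 ← R2 + (5/7)·R1: [0, 24/7, 0, 0, 31/7]
R3 ← R3 + (5/7)·R1: [0, 3/7, 0, 0, 73/7]
R4 ← R4 − (2/7)·R1: [0, -18/7, 0, 0, 52/7]
R3 ← R3 − (1/8)·R2: [0, 0, 0, 0, 79/8]
R4 ← R4 + (3/4)·R2: [0, 0, 0, 0, 43/4]
R4 ← R4 − (86/79)·R3: [0, 0, 0, 0, 0]
The echelon form has 3 nonzero rows; the last pivot sits in the augmented column, so rank(A) = 2 but rank([A|b]) = 3.
Since the ranks differ, the system is inconsistent.
It has no solutions.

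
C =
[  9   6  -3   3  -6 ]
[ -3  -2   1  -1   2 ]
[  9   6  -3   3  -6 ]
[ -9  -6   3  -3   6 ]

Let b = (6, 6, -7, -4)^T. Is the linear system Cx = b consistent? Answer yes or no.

no

Row reduce the augmented matrix [C | b].
R2 ← R2 + (1/3)·R1: [0, 0, 0, 0, 0, 8]
R3 ← R3 − R1: [0, 0, 0, 0, 0, -13]
R4 ← R4 + R1: [0, 0, 0, 0, 0, 2]
R3 ← R3 + (13/8)·R2: [0, 0, 0, 0, 0, 0]
R4 ← R4 − (1/4)·R2: [0, 0, 0, 0, 0, 0]
The echelon form has 2 nonzero rows; the last pivot sits in the augmented column, so rank(C) = 1 but rank([C|b]) = 2.
Since the ranks differ, the system is inconsistent.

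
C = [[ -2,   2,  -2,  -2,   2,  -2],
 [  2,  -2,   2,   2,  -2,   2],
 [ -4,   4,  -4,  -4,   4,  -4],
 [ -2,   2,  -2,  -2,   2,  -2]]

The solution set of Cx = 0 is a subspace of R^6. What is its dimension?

Row reduce to echelon form.
R2 ← R2 + R1: [0, 0, 0, 0, 0, 0]
R3 ← R3 − (2)·R1: [0, 0, 0, 0, 0, 0]
R4 ← R4 − R1: [0, 0, 0, 0, 0, 0]
1 nonzero row, so rank(C) = 1.
C has 6 columns; by rank–nullity, nullity = 6 − 1 = 5.

5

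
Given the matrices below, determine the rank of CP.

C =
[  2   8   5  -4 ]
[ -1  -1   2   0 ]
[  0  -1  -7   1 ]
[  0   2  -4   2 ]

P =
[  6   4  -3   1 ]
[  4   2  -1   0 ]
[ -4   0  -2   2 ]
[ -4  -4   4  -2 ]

2

First compute CP:
[[ 40,  40, -40,  20],
 [-18,  -6,   0,   3],
 [ 20,  -6,  19, -16],
 [ 16,  -4,  14, -12]]
Now row reduce the product.
R2 ← R2 + (9/20)·R1: [0, 12, -18, 12]
R3 ← R3 − (1/2)·R1: [0, -26, 39, -26]
R4 ← R4 − (2/5)·R1: [0, -20, 30, -20]
R3 ← R3 + (13/6)·R2: [0, 0, 0, 0]
R4 ← R4 + (5/3)·R2: [0, 0, 0, 0]
2 nonzero rows, so rank(CP) = 2.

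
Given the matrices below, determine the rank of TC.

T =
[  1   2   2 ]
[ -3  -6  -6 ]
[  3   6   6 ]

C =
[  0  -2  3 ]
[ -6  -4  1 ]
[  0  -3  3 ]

1

First compute TC:
[[-12, -16,  11],
 [ 36,  48, -33],
 [-36, -48,  33]]
Now row reduce the product.
R2 ← R2 + (3)·R1: [0, 0, 0]
R3 ← R3 − (3)·R1: [0, 0, 0]
1 nonzero row, so rank(TC) = 1.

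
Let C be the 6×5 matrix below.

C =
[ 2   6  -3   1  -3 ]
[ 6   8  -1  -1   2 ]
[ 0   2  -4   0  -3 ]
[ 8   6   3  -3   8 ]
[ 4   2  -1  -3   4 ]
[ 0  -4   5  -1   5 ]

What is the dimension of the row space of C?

3

Row reduce to echelon form.
R2 ← R2 − (3)·R1: [0, -10, 8, -4, 11]
R4 ← R4 − (4)·R1: [0, -18, 15, -7, 20]
R5 ← R5 − (2)·R1: [0, -10, 5, -5, 10]
R3 ← R3 + (1/5)·R2: [0, 0, -12/5, -4/5, -4/5]
R4 ← R4 − (9/5)·R2: [0, 0, 3/5, 1/5, 1/5]
R5 ← R5 − R2: [0, 0, -3, -1, -1]
R6 ← R6 − (2/5)·R2: [0, 0, 9/5, 3/5, 3/5]
R4 ← R4 + (1/4)·R3: [0, 0, 0, 0, 0]
R5 ← R5 − (5/4)·R3: [0, 0, 0, 0, 0]
R6 ← R6 + (3/4)·R3: [0, 0, 0, 0, 0]
Echelon form has 3 nonzero rows, so rank(C) = 3.
The row space has dimension equal to the rank: 3.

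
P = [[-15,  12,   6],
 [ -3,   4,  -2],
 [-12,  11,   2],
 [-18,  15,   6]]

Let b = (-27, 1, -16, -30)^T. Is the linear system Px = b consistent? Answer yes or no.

yes

Row reduce the augmented matrix [P | b].
R2 ← R2 − (1/5)·R1: [0, 8/5, -16/5, 32/5]
R3 ← R3 − (4/5)·R1: [0, 7/5, -14/5, 28/5]
R4 ← R4 − (6/5)·R1: [0, 3/5, -6/5, 12/5]
R3 ← R3 − (7/8)·R2: [0, 0, 0, 0]
R4 ← R4 − (3/8)·R2: [0, 0, 0, 0]
The echelon form has 2 nonzero rows, and every pivot lies in the first 3 columns, so rank(P) = rank([P|b]) = 2.
The system is consistent.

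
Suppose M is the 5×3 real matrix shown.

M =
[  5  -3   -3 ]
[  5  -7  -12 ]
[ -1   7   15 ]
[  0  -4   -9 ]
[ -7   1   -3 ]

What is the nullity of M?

Row reduce to echelon form.
R2 ← R2 − R1: [0, -4, -9]
R3 ← R3 + (1/5)·R1: [0, 32/5, 72/5]
R5 ← R5 + (7/5)·R1: [0, -16/5, -36/5]
R3 ← R3 + (8/5)·R2: [0, 0, 0]
R4 ← R4 − R2: [0, 0, 0]
R5 ← R5 − (4/5)·R2: [0, 0, 0]
2 nonzero rows, so rank(M) = 2.
M has 3 columns; by rank–nullity, nullity = 3 − 2 = 1.

1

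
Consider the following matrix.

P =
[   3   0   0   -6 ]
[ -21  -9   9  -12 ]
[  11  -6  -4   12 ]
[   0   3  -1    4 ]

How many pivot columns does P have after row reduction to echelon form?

3

Row reduce to echelon form.
R2 ← R2 + (7)·R1: [0, -9, 9, -54]
R3 ← R3 − (11/3)·R1: [0, -6, -4, 34]
R3 ← R3 − (2/3)·R2: [0, 0, -10, 70]
R4 ← R4 + (1/3)·R2: [0, 0, 2, -14]
R4 ← R4 + (1/5)·R3: [0, 0, 0, 0]
Echelon form has 3 nonzero rows, so rank(P) = 3.
Each nonzero row contributes one pivot column: 3 pivot columns.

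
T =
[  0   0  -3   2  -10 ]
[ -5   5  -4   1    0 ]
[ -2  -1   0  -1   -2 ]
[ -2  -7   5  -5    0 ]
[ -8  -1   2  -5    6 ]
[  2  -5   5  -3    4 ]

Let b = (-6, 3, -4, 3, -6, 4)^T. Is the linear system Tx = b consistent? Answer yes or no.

Row reduce the augmented matrix [T | b].
Swap R1 ↔ R2
R3 ← R3 − (2/5)·R1: [0, -3, 8/5, -7/5, -2, -26/5]
R4 ← R4 − (2/5)·R1: [0, -9, 33/5, -27/5, 0, 9/5]
R5 ← R5 − (8/5)·R1: [0, -9, 42/5, -33/5, 6, -54/5]
R6 ← R6 + (2/5)·R1: [0, -3, 17/5, -13/5, 4, 26/5]
Swap R2 ↔ R3
R4 ← R4 − (3)·R2: [0, 0, 9/5, -6/5, 6, 87/5]
R5 ← R5 − (3)·R2: [0, 0, 18/5, -12/5, 12, 24/5]
R6 ← R6 − R2: [0, 0, 9/5, -6/5, 6, 52/5]
R4 ← R4 + (3/5)·R3: [0, 0, 0, 0, 0, 69/5]
R5 ← R5 + (6/5)·R3: [0, 0, 0, 0, 0, -12/5]
R6 ← R6 + (3/5)·R3: [0, 0, 0, 0, 0, 34/5]
R5 ← R5 + (4/23)·R4: [0, 0, 0, 0, 0, 0]
R6 ← R6 − (34/69)·R4: [0, 0, 0, 0, 0, 0]
The echelon form has 4 nonzero rows; the last pivot sits in the augmented column, so rank(T) = 3 but rank([T|b]) = 4.
Since the ranks differ, the system is inconsistent.

no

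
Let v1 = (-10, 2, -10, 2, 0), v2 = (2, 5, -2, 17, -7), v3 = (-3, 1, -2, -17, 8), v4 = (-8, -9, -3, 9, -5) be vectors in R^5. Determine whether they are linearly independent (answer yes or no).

no

Form the matrix with these vectors as rows and row reduce.
R2 ← R2 + (1/5)·R1: [0, 27/5, -4, 87/5, -7]
R3 ← R3 − (3/10)·R1: [0, 2/5, 1, -88/5, 8]
R4 ← R4 − (4/5)·R1: [0, -53/5, 5, 37/5, -5]
R3 ← R3 − (2/27)·R2: [0, 0, 35/27, -170/9, 230/27]
R4 ← R4 + (53/27)·R2: [0, 0, -77/27, 374/9, -506/27]
R4 ← R4 + (11/5)·R3: [0, 0, 0, 0, 0]
3 nonzero rows, so the 4 vectors span a space of dimension 3.
Since 3 < 4, the vectors are linearly dependent.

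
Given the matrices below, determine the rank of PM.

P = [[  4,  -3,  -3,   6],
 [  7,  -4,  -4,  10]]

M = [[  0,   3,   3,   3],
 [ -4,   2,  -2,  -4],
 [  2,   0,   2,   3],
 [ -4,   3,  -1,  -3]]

First compute PM:
[[-18,  24,   6,  -3],
 [-32,  43,  11,  -5]]
Now row reduce the product.
R2 ← R2 − (16/9)·R1: [0, 1/3, 1/3, 1/3]
2 nonzero rows, so rank(PM) = 2.

2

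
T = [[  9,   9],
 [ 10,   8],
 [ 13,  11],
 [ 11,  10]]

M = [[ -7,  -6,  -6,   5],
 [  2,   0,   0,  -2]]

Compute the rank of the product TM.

2

First compute TM:
[[-45, -54, -54,  27],
 [-54, -60, -60,  34],
 [-69, -78, -78,  43],
 [-57, -66, -66,  35]]
Now row reduce the product.
R2 ← R2 − (6/5)·R1: [0, 24/5, 24/5, 8/5]
R3 ← R3 − (23/15)·R1: [0, 24/5, 24/5, 8/5]
R4 ← R4 − (19/15)·R1: [0, 12/5, 12/5, 4/5]
R3 ← R3 − R2: [0, 0, 0, 0]
R4 ← R4 − (1/2)·R2: [0, 0, 0, 0]
2 nonzero rows, so rank(TM) = 2.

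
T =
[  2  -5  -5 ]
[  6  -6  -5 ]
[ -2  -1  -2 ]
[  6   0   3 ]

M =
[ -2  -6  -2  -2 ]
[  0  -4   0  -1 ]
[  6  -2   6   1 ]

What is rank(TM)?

2

First compute TM:
[[-34,  18, -34,  -4],
 [-42,  -2, -42, -11],
 [ -8,  20,  -8,   3],
 [  6, -42,   6,  -9]]
Now row reduce the product.
R2 ← R2 − (21/17)·R1: [0, -412/17, 0, -103/17]
R3 ← R3 − (4/17)·R1: [0, 268/17, 0, 67/17]
R4 ← R4 + (3/17)·R1: [0, -660/17, 0, -165/17]
R3 ← R3 + (67/103)·R2: [0, 0, 0, 0]
R4 ← R4 − (165/103)·R2: [0, 0, 0, 0]
2 nonzero rows, so rank(TM) = 2.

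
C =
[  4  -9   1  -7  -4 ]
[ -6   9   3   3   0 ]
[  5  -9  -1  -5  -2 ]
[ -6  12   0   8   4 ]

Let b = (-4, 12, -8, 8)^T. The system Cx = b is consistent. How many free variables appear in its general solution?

Row reduce the augmented matrix [C | b].
R2 ← R2 + (3/2)·R1: [0, -9/2, 9/2, -15/2, -6, 6]
R3 ← R3 − (5/4)·R1: [0, 9/4, -9/4, 15/4, 3, -3]
R4 ← R4 + (3/2)·R1: [0, -3/2, 3/2, -5/2, -2, 2]
R3 ← R3 + (1/2)·R2: [0, 0, 0, 0, 0, 0]
R4 ← R4 − (1/3)·R2: [0, 0, 0, 0, 0, 0]
The echelon form has 2 nonzero rows, and every pivot lies in the first 5 columns, so rank(C) = rank([C|b]) = 2.
The system is consistent.
Free variables = (unknowns) − (rank) = 5 − 2 = 3.

3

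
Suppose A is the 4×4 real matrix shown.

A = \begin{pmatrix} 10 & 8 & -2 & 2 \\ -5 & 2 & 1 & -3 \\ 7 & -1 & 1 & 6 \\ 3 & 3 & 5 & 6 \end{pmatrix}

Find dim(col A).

Row reduce to echelon form.
R2 ← R2 + (1/2)·R1: [0, 6, 0, -2]
R3 ← R3 − (7/10)·R1: [0, -33/5, 12/5, 23/5]
R4 ← R4 − (3/10)·R1: [0, 3/5, 28/5, 27/5]
R3 ← R3 + (11/10)·R2: [0, 0, 12/5, 12/5]
R4 ← R4 − (1/10)·R2: [0, 0, 28/5, 28/5]
R4 ← R4 − (7/3)·R3: [0, 0, 0, 0]
Echelon form has 3 nonzero rows, so rank(A) = 3.
The column space has dimension equal to the rank: 3.

3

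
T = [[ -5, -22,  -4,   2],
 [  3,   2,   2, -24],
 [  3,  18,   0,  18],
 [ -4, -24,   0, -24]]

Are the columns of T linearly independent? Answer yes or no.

Row reduce T to echelon form.
R2 ← R2 + (3/5)·R1: [0, -56/5, -2/5, -114/5]
R3 ← R3 + (3/5)·R1: [0, 24/5, -12/5, 96/5]
R4 ← R4 − (4/5)·R1: [0, -32/5, 16/5, -128/5]
R3 ← R3 + (3/7)·R2: [0, 0, -18/7, 66/7]
R4 ← R4 − (4/7)·R2: [0, 0, 24/7, -88/7]
R4 ← R4 + (4/3)·R3: [0, 0, 0, 0]
3 pivots among 4 columns.
Only 3 < 4 pivot columns, so the columns are linearly dependent.

no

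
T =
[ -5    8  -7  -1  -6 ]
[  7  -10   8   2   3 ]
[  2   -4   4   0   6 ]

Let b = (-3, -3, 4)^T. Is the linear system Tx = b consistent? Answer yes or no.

Row reduce the augmented matrix [T | b].
R2 ← R2 + (7/5)·R1: [0, 6/5, -9/5, 3/5, -27/5, -36/5]
R3 ← R3 + (2/5)·R1: [0, -4/5, 6/5, -2/5, 18/5, 14/5]
R3 ← R3 + (2/3)·R2: [0, 0, 0, 0, 0, -2]
The echelon form has 3 nonzero rows; the last pivot sits in the augmented column, so rank(T) = 2 but rank([T|b]) = 3.
Since the ranks differ, the system is inconsistent.

no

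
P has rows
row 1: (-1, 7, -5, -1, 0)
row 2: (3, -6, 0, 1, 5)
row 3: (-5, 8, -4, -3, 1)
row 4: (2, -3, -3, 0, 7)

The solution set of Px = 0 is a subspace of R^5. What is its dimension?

Row reduce to echelon form.
R2 ← R2 + (3)·R1: [0, 15, -15, -2, 5]
R3 ← R3 − (5)·R1: [0, -27, 21, 2, 1]
R4 ← R4 + (2)·R1: [0, 11, -13, -2, 7]
R3 ← R3 + (9/5)·R2: [0, 0, -6, -8/5, 10]
R4 ← R4 − (11/15)·R2: [0, 0, -2, -8/15, 10/3]
R4 ← R4 − (1/3)·R3: [0, 0, 0, 0, 0]
3 nonzero rows, so rank(P) = 3.
P has 5 columns; by rank–nullity, nullity = 5 − 3 = 2.

2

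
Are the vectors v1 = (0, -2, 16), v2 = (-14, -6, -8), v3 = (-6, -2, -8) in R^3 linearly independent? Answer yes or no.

no

Form the matrix with these vectors as rows and row reduce.
Swap R1 ↔ R2
R3 ← R3 − (3/7)·R1: [0, 4/7, -32/7]
R3 ← R3 + (2/7)·R2: [0, 0, 0]
2 nonzero rows, so the 3 vectors span a space of dimension 2.
Since 2 < 3, the vectors are linearly dependent.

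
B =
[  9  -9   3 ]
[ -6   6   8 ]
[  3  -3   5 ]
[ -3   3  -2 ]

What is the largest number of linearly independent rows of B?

Row reduce to echelon form.
R2 ← R2 + (2/3)·R1: [0, 0, 10]
R3 ← R3 − (1/3)·R1: [0, 0, 4]
R4 ← R4 + (1/3)·R1: [0, 0, -1]
R3 ← R3 − (2/5)·R2: [0, 0, 0]
R4 ← R4 + (1/10)·R2: [0, 0, 0]
Echelon form has 2 nonzero rows, so rank(B) = 2.
The rank gives the maximum number of linearly independent rows: 2.

2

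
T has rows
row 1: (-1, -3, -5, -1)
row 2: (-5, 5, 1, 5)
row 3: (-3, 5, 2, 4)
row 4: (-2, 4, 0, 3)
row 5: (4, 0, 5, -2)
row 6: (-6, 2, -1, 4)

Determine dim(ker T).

1

Row reduce to echelon form.
R2 ← R2 − (5)·R1: [0, 20, 26, 10]
R3 ← R3 − (3)·R1: [0, 14, 17, 7]
R4 ← R4 − (2)·R1: [0, 10, 10, 5]
R5 ← R5 + (4)·R1: [0, -12, -15, -6]
R6 ← R6 − (6)·R1: [0, 20, 29, 10]
R3 ← R3 − (7/10)·R2: [0, 0, -6/5, 0]
R4 ← R4 − (1/2)·R2: [0, 0, -3, 0]
R5 ← R5 + (3/5)·R2: [0, 0, 3/5, 0]
R6 ← R6 − R2: [0, 0, 3, 0]
R4 ← R4 − (5/2)·R3: [0, 0, 0, 0]
R5 ← R5 + (1/2)·R3: [0, 0, 0, 0]
R6 ← R6 + (5/2)·R3: [0, 0, 0, 0]
3 nonzero rows, so rank(T) = 3.
T has 4 columns; by rank–nullity, nullity = 4 − 3 = 1.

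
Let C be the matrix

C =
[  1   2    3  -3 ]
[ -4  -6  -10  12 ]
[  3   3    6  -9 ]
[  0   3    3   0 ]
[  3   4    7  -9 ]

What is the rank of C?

Row reduce to echelon form.
R2 ← R2 + (4)·R1: [0, 2, 2, 0]
R3 ← R3 − (3)·R1: [0, -3, -3, 0]
R5 ← R5 − (3)·R1: [0, -2, -2, 0]
R3 ← R3 + (3/2)·R2: [0, 0, 0, 0]
R4 ← R4 − (3/2)·R2: [0, 0, 0, 0]
R5 ← R5 + R2: [0, 0, 0, 0]
Echelon form has 2 nonzero rows, so rank(C) = 2.

2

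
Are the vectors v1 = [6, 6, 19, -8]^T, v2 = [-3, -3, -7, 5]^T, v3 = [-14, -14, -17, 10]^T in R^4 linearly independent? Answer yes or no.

Form the matrix with these vectors as rows and row reduce.
R2 ← R2 + (1/2)·R1: [0, 0, 5/2, 1]
R3 ← R3 + (7/3)·R1: [0, 0, 82/3, -26/3]
R3 ← R3 − (164/15)·R2: [0, 0, 0, -98/5]
3 nonzero rows, so the 3 vectors span a space of dimension 3.
Since 3 = 3, the vectors are linearly independent.

yes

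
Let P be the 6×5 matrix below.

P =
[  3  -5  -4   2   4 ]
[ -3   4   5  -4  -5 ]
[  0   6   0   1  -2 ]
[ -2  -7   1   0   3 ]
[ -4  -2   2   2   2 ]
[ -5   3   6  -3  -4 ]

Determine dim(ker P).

2

Row reduce to echelon form.
R2 ← R2 + R1: [0, -1, 1, -2, -1]
R4 ← R4 + (2/3)·R1: [0, -31/3, -5/3, 4/3, 17/3]
R5 ← R5 + (4/3)·R1: [0, -26/3, -10/3, 14/3, 22/3]
R6 ← R6 + (5/3)·R1: [0, -16/3, -2/3, 1/3, 8/3]
R3 ← R3 + (6)·R2: [0, 0, 6, -11, -8]
R4 ← R4 − (31/3)·R2: [0, 0, -12, 22, 16]
R5 ← R5 − (26/3)·R2: [0, 0, -12, 22, 16]
R6 ← R6 − (16/3)·R2: [0, 0, -6, 11, 8]
R4 ← R4 + (2)·R3: [0, 0, 0, 0, 0]
R5 ← R5 + (2)·R3: [0, 0, 0, 0, 0]
R6 ← R6 + R3: [0, 0, 0, 0, 0]
3 nonzero rows, so rank(P) = 3.
P has 5 columns; by rank–nullity, nullity = 5 − 3 = 2.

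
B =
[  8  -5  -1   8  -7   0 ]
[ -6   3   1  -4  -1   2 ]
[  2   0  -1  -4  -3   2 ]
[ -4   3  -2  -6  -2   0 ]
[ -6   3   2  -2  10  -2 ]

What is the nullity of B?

2

Row reduce to echelon form.
R2 ← R2 + (3/4)·R1: [0, -3/4, 1/4, 2, -25/4, 2]
R3 ← R3 − (1/4)·R1: [0, 5/4, -3/4, -6, -5/4, 2]
R4 ← R4 + (1/2)·R1: [0, 1/2, -5/2, -2, -11/2, 0]
R5 ← R5 + (3/4)·R1: [0, -3/4, 5/4, 4, 19/4, -2]
R3 ← R3 + (5/3)·R2: [0, 0, -1/3, -8/3, -35/3, 16/3]
R4 ← R4 + (2/3)·R2: [0, 0, -7/3, -2/3, -29/3, 4/3]
R5 ← R5 − R2: [0, 0, 1, 2, 11, -4]
R4 ← R4 − (7)·R3: [0, 0, 0, 18, 72, -36]
R5 ← R5 + (3)·R3: [0, 0, 0, -6, -24, 12]
R5 ← R5 + (1/3)·R4: [0, 0, 0, 0, 0, 0]
4 nonzero rows, so rank(B) = 4.
B has 6 columns; by rank–nullity, nullity = 6 − 4 = 2.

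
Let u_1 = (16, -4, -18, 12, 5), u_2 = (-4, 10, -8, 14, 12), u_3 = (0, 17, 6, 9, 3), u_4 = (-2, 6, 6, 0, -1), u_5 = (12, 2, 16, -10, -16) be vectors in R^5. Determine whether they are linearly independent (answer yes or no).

Form the matrix with these vectors as rows and row reduce.
R2 ← R2 + (1/4)·R1: [0, 9, -25/2, 17, 53/4]
R4 ← R4 + (1/8)·R1: [0, 11/2, 15/4, 3/2, -3/8]
R5 ← R5 − (3/4)·R1: [0, 5, 59/2, -19, -79/4]
R3 ← R3 − (17/9)·R2: [0, 0, 533/18, -208/9, -793/36]
R4 ← R4 − (11/18)·R2: [0, 0, 205/18, -80/9, -305/36]
R5 ← R5 − (5/9)·R2: [0, 0, 328/9, -256/9, -244/9]
R4 ← R4 − (5/13)·R3: [0, 0, 0, 0, 0]
R5 ← R5 − (16/13)·R3: [0, 0, 0, 0, 0]
3 nonzero rows, so the 5 vectors span a space of dimension 3.
Since 3 < 5, the vectors are linearly dependent.

no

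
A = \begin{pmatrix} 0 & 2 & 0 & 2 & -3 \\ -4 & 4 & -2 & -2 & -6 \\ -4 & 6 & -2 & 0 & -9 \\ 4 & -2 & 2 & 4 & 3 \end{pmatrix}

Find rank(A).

2

Row reduce to echelon form.
Swap R1 ↔ R2
R3 ← R3 − R1: [0, 2, 0, 2, -3]
R4 ← R4 + R1: [0, 2, 0, 2, -3]
R3 ← R3 − R2: [0, 0, 0, 0, 0]
R4 ← R4 − R2: [0, 0, 0, 0, 0]
Echelon form has 2 nonzero rows, so rank(A) = 2.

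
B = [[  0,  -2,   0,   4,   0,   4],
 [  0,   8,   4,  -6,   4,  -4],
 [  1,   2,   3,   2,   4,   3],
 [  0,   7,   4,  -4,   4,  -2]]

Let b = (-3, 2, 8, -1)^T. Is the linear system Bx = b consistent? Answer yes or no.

Row reduce the augmented matrix [B | b].
Swap R1 ↔ R3
R3 ← R3 + (1/4)·R2: [0, 0, 1, 5/2, 1, 3, -5/2]
R4 ← R4 − (7/8)·R2: [0, 0, 1/2, 5/4, 1/2, 3/2, -11/4]
R4 ← R4 − (1/2)·R3: [0, 0, 0, 0, 0, 0, -3/2]
The echelon form has 4 nonzero rows; the last pivot sits in the augmented column, so rank(B) = 3 but rank([B|b]) = 4.
Since the ranks differ, the system is inconsistent.

no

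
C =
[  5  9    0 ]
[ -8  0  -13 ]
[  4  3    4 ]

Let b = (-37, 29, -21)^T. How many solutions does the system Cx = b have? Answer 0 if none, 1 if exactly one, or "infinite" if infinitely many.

1

Row reduce the augmented matrix [C | b].
R2 ← R2 + (8/5)·R1: [0, 72/5, -13, -151/5]
R3 ← R3 − (4/5)·R1: [0, -21/5, 4, 43/5]
R3 ← R3 + (7/24)·R2: [0, 0, 5/24, -5/24]
The echelon form has 3 nonzero rows, and every pivot lies in the first 3 columns, so rank(C) = rank([C|b]) = 3.
The system is consistent.
rank = 3 = number of unknowns, so the solution is unique.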